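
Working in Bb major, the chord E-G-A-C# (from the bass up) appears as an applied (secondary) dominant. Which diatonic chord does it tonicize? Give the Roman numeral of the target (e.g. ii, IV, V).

The chord is a dominant seventh chord on A.
A dominant resolves down a perfect fifth: A → D. In Bb major, D is scale degree 3, i.e. iii.

iii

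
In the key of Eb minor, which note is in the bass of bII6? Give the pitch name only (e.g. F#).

Ab

bII in Eb minor has root Fb; the chord is Fb-Ab-Cb.
The figure 6 means first inversion — the third is in the bass.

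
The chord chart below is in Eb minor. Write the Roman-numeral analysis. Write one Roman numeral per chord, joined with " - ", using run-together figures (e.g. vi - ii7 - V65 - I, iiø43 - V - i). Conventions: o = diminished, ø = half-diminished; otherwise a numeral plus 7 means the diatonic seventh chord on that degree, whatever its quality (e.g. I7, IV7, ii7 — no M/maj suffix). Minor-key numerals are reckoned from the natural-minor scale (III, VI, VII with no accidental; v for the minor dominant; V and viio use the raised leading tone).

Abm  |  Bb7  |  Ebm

iv - V7 - i

Abm: root Ab is the subdominant; minor triad there is iv.
Bb7: root Bb is the dominant; dominant seventh chord there is V7.
Ebm: minor triad on Eb = scale degree 1 → i.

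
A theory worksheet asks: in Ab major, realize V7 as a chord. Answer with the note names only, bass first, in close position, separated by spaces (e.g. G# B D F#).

Eb G Bb Db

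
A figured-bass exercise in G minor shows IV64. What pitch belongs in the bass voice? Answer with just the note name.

IV in G minor has root C; the chord is C-E-G.
The figure 64 means second inversion — the fifth is in the bass.

G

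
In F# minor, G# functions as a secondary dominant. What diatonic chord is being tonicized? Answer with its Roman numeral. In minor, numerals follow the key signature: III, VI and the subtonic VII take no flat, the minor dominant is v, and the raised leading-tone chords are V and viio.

V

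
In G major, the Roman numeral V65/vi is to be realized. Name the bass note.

The applied chord V65/vi is rooted on B: B-D#-F#-A.
The figure 65 means first inversion — the third is in the bass.

D#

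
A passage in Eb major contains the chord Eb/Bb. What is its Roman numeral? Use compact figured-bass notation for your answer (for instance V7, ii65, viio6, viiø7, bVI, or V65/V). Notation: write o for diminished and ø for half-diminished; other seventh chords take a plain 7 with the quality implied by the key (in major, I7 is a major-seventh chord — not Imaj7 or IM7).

I64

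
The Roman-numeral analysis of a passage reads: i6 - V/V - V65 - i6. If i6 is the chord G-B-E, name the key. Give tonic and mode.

The chord Em/G is a minor triad rooted on E; its label is i6.
If E is scale degree 1 and the mode makes that degree carry a minor triad, the tonic is E and the mode is minor.

E minor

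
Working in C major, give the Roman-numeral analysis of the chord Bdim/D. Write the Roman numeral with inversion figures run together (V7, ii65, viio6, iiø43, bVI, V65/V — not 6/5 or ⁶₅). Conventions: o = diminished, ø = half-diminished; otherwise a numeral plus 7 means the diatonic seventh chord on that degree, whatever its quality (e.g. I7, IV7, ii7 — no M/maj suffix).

viio6

The pitches B-D-F form a diminished triad rooted on B.
In C major, B is the leading tone; the diatonic diminished triad there is viio.
With D in the bass the chord is in first inversion, so the figured bass is 6.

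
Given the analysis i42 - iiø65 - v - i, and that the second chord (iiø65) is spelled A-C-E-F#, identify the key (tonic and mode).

The anchor chord is a half-diminished seventh chord on F#, labeled iiø65.
If F# is scale degree 2 and the mode makes that degree carry a half-diminished seventh chord, the tonic is E and the mode is minor.

E minor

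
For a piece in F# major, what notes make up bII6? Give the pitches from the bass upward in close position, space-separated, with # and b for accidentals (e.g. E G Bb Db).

Scale degree 2 in F# major is G#; lowering it a half step gives G. bII6 is the Neapolitan sixth — a major triad on the lowered second degree, here in its customary first inversion.
So the chord is G-B-D, a major triad.
With the 6 figure the chord is in first inversion; from the bass B upward in close position it reads B-D-G.

B D G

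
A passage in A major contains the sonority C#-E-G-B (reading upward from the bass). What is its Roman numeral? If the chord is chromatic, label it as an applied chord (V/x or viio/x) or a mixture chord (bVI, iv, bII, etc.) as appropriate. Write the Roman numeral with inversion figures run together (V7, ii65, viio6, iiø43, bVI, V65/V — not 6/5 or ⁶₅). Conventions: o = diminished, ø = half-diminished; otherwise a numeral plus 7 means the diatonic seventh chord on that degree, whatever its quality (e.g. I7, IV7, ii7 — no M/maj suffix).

viiø7/IV

The pitches C#-E-G-B form a half-diminished seventh chord rooted on C#.
C# sits a half step below D (IV in A major); a diminished chord there is the applied leading-tone chord of IV.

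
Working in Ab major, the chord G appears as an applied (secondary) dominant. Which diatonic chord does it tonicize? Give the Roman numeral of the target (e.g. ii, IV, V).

iii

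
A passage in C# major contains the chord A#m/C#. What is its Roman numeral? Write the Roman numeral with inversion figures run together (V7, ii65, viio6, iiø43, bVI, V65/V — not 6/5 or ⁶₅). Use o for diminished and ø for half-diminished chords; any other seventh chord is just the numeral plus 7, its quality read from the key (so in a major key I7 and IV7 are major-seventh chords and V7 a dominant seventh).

The pitches A#-C#-E# form a minor triad rooted on A#.
In C# major, A# is the submediant; the diatonic minor triad there is vi.
With C# in the bass the chord is in first inversion, so the figured bass is 6.

vi6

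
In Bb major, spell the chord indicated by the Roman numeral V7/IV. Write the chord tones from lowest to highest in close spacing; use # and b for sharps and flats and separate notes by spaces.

V7/IV is a secondary dominant — the dominant seventh of IV. IV in Bb major is Eb, so the applied chord's root is Bb, a perfect fifth above.
Building a dominant seventh chord on Bb gives Bb-D-F-Ab.

Bb D F Ab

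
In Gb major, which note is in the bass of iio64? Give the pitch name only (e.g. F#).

iio in Gb major has root Ab; the chord is Ab-Cb-Ebb.
The figure 64 means second inversion — the fifth is in the bass.

Ebb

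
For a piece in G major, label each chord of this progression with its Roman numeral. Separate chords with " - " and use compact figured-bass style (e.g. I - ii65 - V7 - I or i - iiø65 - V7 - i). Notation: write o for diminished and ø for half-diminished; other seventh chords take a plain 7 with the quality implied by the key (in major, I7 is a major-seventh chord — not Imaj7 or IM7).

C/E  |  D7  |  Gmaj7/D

IV6 - V7 - I43

C/E: major triad on C = scale degree 4 → IV6.
D7: root D is the dominant; dominant seventh chord there is V7.
Gmaj7/D has root G, degree 1 in G major, so I43.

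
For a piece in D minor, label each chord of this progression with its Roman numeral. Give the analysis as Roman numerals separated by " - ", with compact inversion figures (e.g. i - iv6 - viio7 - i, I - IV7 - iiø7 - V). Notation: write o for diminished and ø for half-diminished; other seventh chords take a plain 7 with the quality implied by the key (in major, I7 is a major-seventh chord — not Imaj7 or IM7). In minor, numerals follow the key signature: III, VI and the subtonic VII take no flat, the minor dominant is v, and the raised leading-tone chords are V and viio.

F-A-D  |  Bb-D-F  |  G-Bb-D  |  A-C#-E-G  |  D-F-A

i6 - VI - iv - V7 - i

F-A-D: root D is the tonic; minor triad there is i6.
Bb-D-F has root Bb, degree 6 in D minor, so VI.
G-Bb-D: minor triad on G = scale degree 4 → iv.
A-C#-E-G has root A, degree 5 in D minor, so V7.
D-F-A has root D, degree 1 in D minor, so i.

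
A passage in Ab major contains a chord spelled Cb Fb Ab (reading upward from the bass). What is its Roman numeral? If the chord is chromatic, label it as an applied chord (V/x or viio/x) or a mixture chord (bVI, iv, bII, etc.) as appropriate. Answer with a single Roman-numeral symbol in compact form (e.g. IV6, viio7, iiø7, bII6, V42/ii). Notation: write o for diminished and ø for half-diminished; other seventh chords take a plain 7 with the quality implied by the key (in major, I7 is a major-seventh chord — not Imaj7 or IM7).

bVI64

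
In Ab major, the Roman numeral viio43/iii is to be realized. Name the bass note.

F

The applied chord viio43/iii is rooted on B: B-D-F-Ab.
The figure 43 means second inversion — the fifth is in the bass.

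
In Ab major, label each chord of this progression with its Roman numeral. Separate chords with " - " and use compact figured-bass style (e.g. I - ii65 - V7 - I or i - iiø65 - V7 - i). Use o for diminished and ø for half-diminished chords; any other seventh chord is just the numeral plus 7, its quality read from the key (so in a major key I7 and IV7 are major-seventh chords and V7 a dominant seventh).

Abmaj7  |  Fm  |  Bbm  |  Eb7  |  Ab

I7 - vi - ii - V7 - I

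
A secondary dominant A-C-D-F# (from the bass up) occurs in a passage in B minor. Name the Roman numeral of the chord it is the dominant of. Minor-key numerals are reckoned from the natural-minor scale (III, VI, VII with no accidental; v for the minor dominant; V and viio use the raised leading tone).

VI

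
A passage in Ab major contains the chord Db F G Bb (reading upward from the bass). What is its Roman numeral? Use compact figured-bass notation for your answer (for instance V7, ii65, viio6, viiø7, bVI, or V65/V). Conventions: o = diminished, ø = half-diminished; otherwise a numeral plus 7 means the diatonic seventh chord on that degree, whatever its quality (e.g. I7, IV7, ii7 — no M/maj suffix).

Stacked in thirds the chord is G-Bb-Db-F: a half-diminished seventh chord on G.
G is scale degree 7 in Ab major, and a half-diminished seventh chord on that degree is written viiø7.
With Db in the bass the chord is in second inversion, so the figured bass is 43.

viiø43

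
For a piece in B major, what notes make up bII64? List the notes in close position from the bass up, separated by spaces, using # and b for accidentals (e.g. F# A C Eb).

G C E

Scale degree 2 in B major is C#; lowering it a half step gives C. bII64 is the Neapolitan chord — a major triad on the lowered second degree.
So the chord is C-E-G, a major triad.
With the 64 figure the chord is in second inversion; from the bass G upward in close position it reads G-C-E.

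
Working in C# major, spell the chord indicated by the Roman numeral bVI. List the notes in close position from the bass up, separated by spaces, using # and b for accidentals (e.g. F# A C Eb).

Scale degree 6 in C# major is A#; lowering it a half step gives A. bVI is a major triad on the lowered sixth degree, borrowed from the parallel minor.
So the chord is A-C#-E, a major triad.

A C# E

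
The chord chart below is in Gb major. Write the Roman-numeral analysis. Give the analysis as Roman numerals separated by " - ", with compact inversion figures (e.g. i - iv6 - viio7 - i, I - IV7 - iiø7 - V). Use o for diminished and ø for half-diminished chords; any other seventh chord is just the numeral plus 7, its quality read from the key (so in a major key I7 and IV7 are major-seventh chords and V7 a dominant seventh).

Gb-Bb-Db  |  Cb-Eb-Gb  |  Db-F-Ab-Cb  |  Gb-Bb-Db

I - IV - V7 - I

Gb-Bb-Db: root Gb is the tonic; major triad there is I.
Cb-Eb-Gb: root Cb is the subdominant; major triad there is IV.
Db-F-Ab-Cb: dominant seventh chord on Db = scale degree 5 → V7.
Gb-Bb-Db: major triad on Gb = scale degree 1 → I.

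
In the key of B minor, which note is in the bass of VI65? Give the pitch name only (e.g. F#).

VI in B minor has root G; the chord is G-B-D-F#.
The figure 65 means first inversion — the third is in the bass.

B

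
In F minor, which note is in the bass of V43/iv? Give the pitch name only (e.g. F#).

The applied chord V43/iv is rooted on F: F-A-C-Eb.
The figure 43 means second inversion — the fifth is in the bass.

C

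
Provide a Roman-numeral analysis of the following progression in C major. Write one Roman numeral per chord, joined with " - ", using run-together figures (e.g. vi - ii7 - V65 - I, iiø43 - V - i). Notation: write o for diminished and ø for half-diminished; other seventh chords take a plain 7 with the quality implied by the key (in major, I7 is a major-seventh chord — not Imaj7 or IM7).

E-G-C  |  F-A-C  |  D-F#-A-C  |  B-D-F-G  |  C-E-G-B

I6 - IV - V7/V - V65 - I7

E-G-C: major triad on C = scale degree 1 → I6.
F-A-C has root F, degree 4 in C major, so IV.
D-F#-A-C is the secondary dominant of V (dominant seventh chord on D): V7/V.
B-D-F-G has root G, degree 5 in C major, so V65.
C-E-G-B has root C, degree 1 in C major, so I7.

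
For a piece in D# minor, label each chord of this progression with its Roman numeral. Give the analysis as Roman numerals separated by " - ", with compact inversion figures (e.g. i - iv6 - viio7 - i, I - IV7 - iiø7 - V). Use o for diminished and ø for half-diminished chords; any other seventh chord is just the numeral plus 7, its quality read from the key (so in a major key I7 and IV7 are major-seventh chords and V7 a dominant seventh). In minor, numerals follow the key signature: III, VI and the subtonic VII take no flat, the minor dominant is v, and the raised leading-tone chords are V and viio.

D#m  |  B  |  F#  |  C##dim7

D#m: root D# is the tonic; minor triad there is i.
B: major triad on B = scale degree 6 → VI.
F#: root F# is the mediant; major triad there is III.
C##dim7 has root C##, degree 7 in D# minor, so viio7.

i - VI - III - viio7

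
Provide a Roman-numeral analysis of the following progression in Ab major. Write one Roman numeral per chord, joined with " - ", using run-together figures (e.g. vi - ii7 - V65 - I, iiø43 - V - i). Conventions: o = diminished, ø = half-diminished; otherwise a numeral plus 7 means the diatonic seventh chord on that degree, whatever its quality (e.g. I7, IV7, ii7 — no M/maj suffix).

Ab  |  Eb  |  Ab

I - V - I

Ab: major triad on Ab = scale degree 1 → I.
Eb has root Eb, degree 5 in Ab major, so V.
Ab has root Ab, degree 1 in Ab major, so I.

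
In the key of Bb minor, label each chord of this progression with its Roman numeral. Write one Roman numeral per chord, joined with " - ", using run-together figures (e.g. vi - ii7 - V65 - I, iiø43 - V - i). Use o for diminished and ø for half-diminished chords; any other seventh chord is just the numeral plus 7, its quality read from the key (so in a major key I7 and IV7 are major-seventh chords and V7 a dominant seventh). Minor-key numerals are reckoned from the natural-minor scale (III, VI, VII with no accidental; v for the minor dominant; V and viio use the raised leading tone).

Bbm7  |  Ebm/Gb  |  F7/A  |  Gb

i7 - iv6 - V65 - VI

Bbm7 has root Bb, degree 1 in Bb minor, so i7.
Ebm/Gb: root Eb is the subdominant; minor triad there is iv6.
F7/A has root F, degree 5 in Bb minor, so V65.
Gb: root Gb is the submediant; major triad there is VI.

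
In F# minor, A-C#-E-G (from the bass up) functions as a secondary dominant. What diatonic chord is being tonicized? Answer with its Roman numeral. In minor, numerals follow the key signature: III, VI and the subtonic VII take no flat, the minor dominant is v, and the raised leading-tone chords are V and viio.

VI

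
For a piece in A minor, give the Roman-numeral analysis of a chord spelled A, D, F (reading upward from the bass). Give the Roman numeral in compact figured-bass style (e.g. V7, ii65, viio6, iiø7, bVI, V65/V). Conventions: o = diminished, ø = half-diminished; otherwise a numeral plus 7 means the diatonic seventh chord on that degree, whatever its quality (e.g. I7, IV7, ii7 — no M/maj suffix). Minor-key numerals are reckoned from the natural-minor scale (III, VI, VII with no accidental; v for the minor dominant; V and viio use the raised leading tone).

Stacked in thirds the chord is D-F-A: a minor triad on D.
D is scale degree 4 in A minor, and a minor triad on that degree is written iv.
With A in the bass the chord is in second inversion, so the figured bass is 64.

iv64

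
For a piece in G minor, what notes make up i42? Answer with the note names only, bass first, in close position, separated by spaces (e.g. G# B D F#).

F G Bb D

In G minor, scale degree 1 is G, and the diatonic chord built there is a minor seventh chord.
Stacking thirds from G gives G-Bb-D-F.
With the 42 figure the chord is in third inversion; from the bass F upward in close position it reads F-G-Bb-D.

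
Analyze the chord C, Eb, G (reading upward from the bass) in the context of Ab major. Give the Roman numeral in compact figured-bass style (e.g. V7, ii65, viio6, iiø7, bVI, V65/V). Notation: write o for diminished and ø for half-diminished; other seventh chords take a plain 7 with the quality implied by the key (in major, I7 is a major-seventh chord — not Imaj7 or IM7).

iii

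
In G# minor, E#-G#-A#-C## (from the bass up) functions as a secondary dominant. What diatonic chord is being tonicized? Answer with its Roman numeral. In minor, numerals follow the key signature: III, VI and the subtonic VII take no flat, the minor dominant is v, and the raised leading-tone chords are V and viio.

The chord is a dominant seventh chord on A#.
A dominant resolves down a perfect fifth: A# → D#. In G# minor, D# is scale degree 5, i.e. V.

V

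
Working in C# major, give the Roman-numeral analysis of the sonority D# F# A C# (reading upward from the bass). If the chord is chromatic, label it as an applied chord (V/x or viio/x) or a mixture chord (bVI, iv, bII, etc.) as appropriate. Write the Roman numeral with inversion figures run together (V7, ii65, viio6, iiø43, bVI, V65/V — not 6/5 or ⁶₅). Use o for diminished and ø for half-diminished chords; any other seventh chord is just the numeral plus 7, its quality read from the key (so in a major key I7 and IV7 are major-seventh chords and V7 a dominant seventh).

iiø7

Stacked in thirds the chord is D#-F#-A-C#: a half-diminished seventh chord on D#.
D# is the second degree of C# major. This is the half-diminished supertonic seventh, borrowed from the parallel minor.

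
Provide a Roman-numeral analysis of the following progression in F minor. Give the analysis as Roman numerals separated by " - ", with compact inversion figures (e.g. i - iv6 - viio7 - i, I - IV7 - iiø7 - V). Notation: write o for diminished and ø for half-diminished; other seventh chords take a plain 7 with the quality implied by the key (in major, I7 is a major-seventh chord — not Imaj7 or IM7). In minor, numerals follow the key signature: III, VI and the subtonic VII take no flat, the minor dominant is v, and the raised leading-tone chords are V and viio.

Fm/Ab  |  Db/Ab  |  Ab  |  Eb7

i6 - VI64 - III - VII7

Fm/Ab: minor triad on F = scale degree 1 → i6.
Db/Ab: major triad on Db = scale degree 6 → VI64.
Ab has root Ab, degree 3 in F minor, so III.
Eb7: root Eb is the subtonic; dominant seventh chord there is VII7.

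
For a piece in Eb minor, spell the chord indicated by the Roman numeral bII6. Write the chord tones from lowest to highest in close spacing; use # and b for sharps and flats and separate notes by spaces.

Ab Cb Fb

bII6 is the Neapolitan sixth — a major triad on the lowered second degree, here in its customary first inversion. In Eb minor that root is Fb.
So the chord is Fb-Ab-Cb.
With the 6 figure the chord is in first inversion; from the bass Ab upward in close position it reads Ab-Cb-Fb.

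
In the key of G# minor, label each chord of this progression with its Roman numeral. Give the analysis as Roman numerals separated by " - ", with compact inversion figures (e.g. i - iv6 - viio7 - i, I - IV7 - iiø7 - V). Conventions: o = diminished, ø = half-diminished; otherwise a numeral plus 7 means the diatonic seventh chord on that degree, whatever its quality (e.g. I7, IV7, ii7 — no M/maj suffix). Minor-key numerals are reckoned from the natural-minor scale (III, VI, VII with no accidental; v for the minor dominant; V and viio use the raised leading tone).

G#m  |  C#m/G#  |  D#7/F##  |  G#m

i - iv64 - V65 - i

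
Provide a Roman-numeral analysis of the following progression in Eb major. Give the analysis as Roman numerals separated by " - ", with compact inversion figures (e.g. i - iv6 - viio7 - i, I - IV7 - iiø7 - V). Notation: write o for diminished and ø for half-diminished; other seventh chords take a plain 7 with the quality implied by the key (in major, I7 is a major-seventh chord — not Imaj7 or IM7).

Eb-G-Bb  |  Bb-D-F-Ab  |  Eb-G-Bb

I - V7 - I

Eb-G-Bb: major triad on Eb = scale degree 1 → I.
Bb-D-F-Ab: root Bb is the dominant; dominant seventh chord there is V7.
Eb-G-Bb: major triad on Eb = scale degree 1 → I.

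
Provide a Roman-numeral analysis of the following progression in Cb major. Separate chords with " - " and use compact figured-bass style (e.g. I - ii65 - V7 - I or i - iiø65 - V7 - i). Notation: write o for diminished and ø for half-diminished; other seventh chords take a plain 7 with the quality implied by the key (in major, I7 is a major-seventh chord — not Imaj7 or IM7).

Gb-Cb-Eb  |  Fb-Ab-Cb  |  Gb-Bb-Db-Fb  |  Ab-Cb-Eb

I64 - IV - V7 - vi

Gb-Cb-Eb has root Cb, degree 1 in Cb major, so I64.
Fb-Ab-Cb: root Fb is the subdominant; major triad there is IV.
Gb-Bb-Db-Fb has root Gb, degree 5 in Cb major, so V7.
Ab-Cb-Eb: minor triad on Ab = scale degree 6 → vi.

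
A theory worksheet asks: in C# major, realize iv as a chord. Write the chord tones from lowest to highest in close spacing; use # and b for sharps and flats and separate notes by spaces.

F# A C#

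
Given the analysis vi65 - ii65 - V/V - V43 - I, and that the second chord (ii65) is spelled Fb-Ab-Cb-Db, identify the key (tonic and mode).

Cb major

The chord Dbm7/Fb is a minor seventh chord rooted on Db; its label is ii65.
ii65 on Db implies Db is the supertonic; that puts the tonic at Cb, and the lowercase numeral fits major mode.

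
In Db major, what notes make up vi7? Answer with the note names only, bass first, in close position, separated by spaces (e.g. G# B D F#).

The numeral's case and figure indicate a minor seventh chord. In Db major its root, the submediant, is Bb.
Stacking thirds from Bb gives Bb-Db-F-Ab.

Bb Db F Ab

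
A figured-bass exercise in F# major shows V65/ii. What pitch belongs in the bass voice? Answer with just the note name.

F##

The applied chord V65/ii is rooted on D#: D#-F##-A#-C#.
The figure 65 means first inversion — the third is in the bass.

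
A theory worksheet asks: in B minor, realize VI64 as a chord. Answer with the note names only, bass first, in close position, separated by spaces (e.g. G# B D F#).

D G B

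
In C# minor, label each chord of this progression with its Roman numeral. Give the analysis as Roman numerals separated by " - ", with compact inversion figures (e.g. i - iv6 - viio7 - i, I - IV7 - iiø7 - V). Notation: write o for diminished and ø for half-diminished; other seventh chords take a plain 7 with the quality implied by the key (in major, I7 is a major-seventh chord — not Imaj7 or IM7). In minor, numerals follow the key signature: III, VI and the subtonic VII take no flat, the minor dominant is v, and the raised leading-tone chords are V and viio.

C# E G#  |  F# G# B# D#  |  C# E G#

C#-E-G#: root C# is the tonic; minor triad there is i.
F#-G#-B#-D# has root G#, degree 5 in C# minor, so V42.
C#-E-G# has root C#, degree 1 in C# minor, so i.

i - V42 - i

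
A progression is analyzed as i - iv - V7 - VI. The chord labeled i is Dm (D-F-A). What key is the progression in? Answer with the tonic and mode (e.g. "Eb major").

The anchor chord is a minor triad on D, labeled i.
If D is scale degree 1 and the mode makes that degree carry a minor triad, the tonic is D and the mode is minor.

D minor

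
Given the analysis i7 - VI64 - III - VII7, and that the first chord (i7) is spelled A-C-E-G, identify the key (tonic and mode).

A minor

The anchor chord is a minor seventh chord on A, labeled i7.
If A is scale degree 1 and the mode makes that degree carry a minor seventh chord, the tonic is A and the mode is minor.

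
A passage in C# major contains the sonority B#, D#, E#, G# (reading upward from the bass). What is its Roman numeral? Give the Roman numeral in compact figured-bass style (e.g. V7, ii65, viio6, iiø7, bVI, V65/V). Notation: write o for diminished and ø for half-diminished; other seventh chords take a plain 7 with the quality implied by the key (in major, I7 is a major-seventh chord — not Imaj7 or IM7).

iii43

Stacked in thirds the chord is E#-G#-B#-D#: a minor seventh chord on E#.
In C# major, E# is the mediant; the diatonic minor seventh chord there is iii7.
With B# in the bass the chord is in second inversion, so the figured bass is 43.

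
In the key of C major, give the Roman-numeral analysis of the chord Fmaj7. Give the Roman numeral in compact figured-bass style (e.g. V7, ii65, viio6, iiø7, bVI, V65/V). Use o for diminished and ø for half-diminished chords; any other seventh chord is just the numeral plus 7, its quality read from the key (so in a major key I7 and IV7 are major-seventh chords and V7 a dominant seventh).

IV7

The pitches F-A-C-E form a major seventh chord rooted on F.
In C major, F is the subdominant; the diatonic major seventh chord there is IV7.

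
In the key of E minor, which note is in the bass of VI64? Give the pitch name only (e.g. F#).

G

VI in E minor has root C; the chord is C-E-G.
The figure 64 means second inversion — the fifth is in the bass.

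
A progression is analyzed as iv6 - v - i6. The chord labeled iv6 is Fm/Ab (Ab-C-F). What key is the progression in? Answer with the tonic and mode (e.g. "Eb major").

C minor

The chord Fm/Ab is a minor triad rooted on F; its label is iv6.
iv6 on F implies F is the subdominant; that puts the tonic at C, and the lowercase numeral fits minor mode.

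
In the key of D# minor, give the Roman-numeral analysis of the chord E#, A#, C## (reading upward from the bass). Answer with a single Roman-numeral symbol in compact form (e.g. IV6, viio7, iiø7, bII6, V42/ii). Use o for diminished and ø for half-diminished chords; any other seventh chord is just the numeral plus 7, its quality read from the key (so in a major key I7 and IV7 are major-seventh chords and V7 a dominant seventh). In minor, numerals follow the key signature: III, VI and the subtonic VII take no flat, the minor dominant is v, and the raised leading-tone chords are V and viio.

V64

The pitches A#-C##-E# form a major triad rooted on A#.
A# is scale degree 5 in D# minor, and a major triad on that degree is written V.
With E# in the bass the chord is in second inversion, so the figured bass is 64.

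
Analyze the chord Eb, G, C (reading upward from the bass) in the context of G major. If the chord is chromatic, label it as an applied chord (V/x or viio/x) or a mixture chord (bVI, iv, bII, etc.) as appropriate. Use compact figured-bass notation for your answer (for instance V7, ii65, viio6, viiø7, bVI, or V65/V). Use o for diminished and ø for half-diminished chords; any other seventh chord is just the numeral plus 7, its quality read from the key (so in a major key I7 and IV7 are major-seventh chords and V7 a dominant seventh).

The pitches C-Eb-G form a minor triad rooted on C.
C is the fourth degree of G major. This is the minor subdominant, borrowed from the parallel minor.
With Eb in the bass the chord is in first inversion, so the figured bass is 6.

iv6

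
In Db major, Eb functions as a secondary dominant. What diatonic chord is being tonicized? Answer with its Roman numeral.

The chord is a major triad on Eb.
A dominant resolves down a perfect fifth: Eb → Ab. In Db major, Ab is scale degree 5, i.e. V.

V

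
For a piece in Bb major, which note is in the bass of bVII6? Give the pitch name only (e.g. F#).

bVII in Bb major has root Ab; the chord is Ab-C-Eb.
The figure 6 means first inversion — the third is in the bass.

C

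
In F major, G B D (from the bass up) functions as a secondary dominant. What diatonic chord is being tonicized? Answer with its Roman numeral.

The chord is a major triad on G.
A dominant resolves down a perfect fifth: G → C. In F major, C is scale degree 5, i.e. V.

V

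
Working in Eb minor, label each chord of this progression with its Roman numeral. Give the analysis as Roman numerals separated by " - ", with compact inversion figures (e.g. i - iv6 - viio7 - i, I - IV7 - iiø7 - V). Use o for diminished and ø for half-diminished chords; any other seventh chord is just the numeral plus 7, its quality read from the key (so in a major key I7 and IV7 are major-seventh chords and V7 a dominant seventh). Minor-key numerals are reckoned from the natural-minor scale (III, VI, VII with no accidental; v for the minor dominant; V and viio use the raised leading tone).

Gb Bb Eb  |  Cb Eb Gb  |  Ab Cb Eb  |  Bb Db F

i6 - VI - iv - v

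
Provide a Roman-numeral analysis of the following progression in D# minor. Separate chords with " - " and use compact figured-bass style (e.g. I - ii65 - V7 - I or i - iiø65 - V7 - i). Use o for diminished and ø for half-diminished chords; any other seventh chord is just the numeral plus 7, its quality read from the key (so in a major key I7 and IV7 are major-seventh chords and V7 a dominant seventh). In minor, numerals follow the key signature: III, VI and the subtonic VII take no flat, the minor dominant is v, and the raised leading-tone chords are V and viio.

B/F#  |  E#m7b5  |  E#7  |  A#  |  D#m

B/F#: major triad on B = scale degree 6 → VI64.
E#m7b5: root E# is the supertonic; half-diminished seventh chord there is iiø7.
E#7: a dominant seventh chord on E#, the applied dominant of V → V7/V.
A# has root A#, degree 5 in D# minor, so V.
D#m: root D# is the tonic; minor triad there is i.

VI64 - iiø7 - V7/V - V - i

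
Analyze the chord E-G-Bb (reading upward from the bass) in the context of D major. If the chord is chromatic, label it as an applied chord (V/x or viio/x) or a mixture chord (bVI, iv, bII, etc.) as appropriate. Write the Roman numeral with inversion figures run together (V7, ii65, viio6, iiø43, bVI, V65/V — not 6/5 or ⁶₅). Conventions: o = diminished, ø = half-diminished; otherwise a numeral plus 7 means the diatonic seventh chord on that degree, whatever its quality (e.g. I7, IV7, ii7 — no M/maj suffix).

The pitches E-G-Bb form a diminished triad rooted on E.
E is the second degree of D major. This is the diminished supertonic triad, borrowed from the parallel minor.

iio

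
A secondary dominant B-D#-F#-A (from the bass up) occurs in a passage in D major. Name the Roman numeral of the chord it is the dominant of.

The chord is a dominant seventh chord on B.
A dominant resolves down a perfect fifth: B → E. In D major, E is scale degree 2, i.e. ii.

ii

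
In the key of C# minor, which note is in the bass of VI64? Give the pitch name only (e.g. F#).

VI in C# minor has root A; the chord is A-C#-E.
The figure 64 means second inversion — the fifth is in the bass.

E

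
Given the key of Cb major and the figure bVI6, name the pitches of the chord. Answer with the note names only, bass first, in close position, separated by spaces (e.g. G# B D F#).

Cb Ebb Abb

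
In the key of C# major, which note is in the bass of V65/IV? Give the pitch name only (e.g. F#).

The applied chord V65/IV is rooted on C#: C#-E#-G#-B.
The figure 65 means first inversion — the third is in the bass.

E#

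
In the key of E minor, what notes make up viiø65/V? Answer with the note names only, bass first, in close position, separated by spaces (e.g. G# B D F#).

The slash marks an applied leading-tone chord: viio of V. In E minor, V is B, so the leading tone to it is A#, a half step below.
Building a half-diminished seventh chord on A# gives A#-C#-E-G#.
With the 65 figure the chord is in first inversion; from the bass C# upward in close position it reads C#-E-G#-A#.

C# E G# A#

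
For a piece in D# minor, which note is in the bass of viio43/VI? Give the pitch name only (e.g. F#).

E

The applied chord viio43/VI is rooted on A#: A#-C#-E-G.
The figure 43 means second inversion — the fifth is in the bass.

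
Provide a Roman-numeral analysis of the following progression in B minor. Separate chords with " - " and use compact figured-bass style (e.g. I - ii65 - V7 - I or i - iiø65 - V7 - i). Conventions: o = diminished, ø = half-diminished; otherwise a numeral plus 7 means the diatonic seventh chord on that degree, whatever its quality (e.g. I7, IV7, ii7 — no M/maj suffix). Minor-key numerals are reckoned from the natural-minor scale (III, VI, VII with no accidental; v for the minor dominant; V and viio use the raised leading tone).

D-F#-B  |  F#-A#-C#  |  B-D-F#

i6 - V - i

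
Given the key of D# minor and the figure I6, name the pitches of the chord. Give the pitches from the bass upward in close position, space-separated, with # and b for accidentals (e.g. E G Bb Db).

F## A# D#

Scale degree 1 in D# minor is D#; here the chord built on it is altered to a major triad. I6 is the major tonic (Picardy third), borrowed from the parallel major.
So the chord is D#-F##-A#.
With the 6 figure the chord is in first inversion; from the bass F## upward in close position it reads F##-A#-D#.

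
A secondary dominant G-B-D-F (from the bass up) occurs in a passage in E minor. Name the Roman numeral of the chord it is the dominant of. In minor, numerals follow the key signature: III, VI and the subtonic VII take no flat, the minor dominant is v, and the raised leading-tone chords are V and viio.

The chord is a dominant seventh chord on G.
A dominant resolves down a perfect fifth: G → C. In E minor, C is scale degree 6, i.e. VI.

VI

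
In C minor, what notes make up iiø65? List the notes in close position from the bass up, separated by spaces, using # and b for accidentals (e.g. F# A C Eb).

F Ab C D

In C minor, scale degree 2 is D, and the diatonic chord built there is a half-diminished seventh chord.
That chord is spelled D-F-Ab-C.
The figured bass 65 indicates first inversion, placing the third (F) in the bass: F-Ab-C-D.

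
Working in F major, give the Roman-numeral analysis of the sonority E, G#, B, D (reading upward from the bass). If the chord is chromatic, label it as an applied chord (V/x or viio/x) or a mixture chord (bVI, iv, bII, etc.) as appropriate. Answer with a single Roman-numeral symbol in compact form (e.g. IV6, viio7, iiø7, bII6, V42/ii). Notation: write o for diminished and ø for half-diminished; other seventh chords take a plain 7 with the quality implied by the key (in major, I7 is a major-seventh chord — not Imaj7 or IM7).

V7/iii

Stacked in thirds the chord is E-G#-B-D: a dominant seventh chord on E.
E is not a diatonic chord root with this quality in F major, but it lies a perfect fifth above A (iii), so the chord functions as an applied dominant of iii.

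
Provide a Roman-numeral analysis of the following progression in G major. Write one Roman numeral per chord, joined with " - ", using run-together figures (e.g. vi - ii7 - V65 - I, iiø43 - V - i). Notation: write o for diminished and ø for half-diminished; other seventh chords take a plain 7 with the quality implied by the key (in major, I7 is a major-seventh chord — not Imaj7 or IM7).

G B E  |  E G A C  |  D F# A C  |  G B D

vi6 - ii43 - V7 - I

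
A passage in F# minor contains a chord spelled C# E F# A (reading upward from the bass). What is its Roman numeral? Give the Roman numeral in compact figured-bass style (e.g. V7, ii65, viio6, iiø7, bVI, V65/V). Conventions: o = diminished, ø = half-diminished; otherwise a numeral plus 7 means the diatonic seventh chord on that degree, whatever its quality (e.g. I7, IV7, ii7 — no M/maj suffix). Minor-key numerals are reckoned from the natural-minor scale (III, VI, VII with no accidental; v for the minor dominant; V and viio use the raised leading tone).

The pitches F#-A-C#-E form a minor seventh chord rooted on F#.
F# is scale degree 1 in F# minor, and a minor seventh chord on that degree is written i7.
With C# in the bass the chord is in second inversion, so the figured bass is 43.

i43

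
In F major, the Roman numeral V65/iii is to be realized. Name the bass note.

The applied chord V65/iii is rooted on E: E-G#-B-D.
The figure 65 means first inversion — the third is in the bass.

G#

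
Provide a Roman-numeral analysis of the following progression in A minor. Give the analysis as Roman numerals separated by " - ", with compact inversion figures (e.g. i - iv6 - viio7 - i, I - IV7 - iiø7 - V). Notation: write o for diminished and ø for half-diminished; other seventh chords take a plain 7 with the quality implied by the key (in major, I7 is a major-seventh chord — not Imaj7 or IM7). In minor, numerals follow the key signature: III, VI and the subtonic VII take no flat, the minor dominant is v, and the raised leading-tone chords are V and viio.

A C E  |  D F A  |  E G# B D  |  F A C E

i - iv - V7 - VI7

A-C-E: root A is the tonic; minor triad there is i.
D-F-A: root D is the subdominant; minor triad there is iv.
E-G#-B-D: dominant seventh chord on E = scale degree 5 → V7.
F-A-C-E: root F is the submediant; major seventh chord there is VI7.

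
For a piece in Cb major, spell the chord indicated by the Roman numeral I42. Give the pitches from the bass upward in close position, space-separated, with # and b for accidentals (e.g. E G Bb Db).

In Cb major, the tonic is Cb, and the diatonic chord built there is a major seventh chord.
That chord is spelled Cb-Eb-Gb-Bb.
The figured bass 42 indicates third inversion, placing the seventh (Bb) in the bass: Bb-Cb-Eb-Gb.

Bb Cb Eb Gb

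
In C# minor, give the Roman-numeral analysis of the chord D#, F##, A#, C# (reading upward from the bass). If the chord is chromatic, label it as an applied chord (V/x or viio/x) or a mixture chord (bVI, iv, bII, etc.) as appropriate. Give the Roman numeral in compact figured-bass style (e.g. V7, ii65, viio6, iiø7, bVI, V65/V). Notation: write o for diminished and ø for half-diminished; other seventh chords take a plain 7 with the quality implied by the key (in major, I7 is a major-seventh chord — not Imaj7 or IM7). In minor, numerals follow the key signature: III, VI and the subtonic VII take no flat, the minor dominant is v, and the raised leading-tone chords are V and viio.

The pitches D#-F##-A#-C# form a dominant seventh chord rooted on D#.
D# is not a diatonic chord root with this quality in C# minor, but it lies a perfect fifth above G# (V), so the chord functions as an applied dominant of V.

V7/V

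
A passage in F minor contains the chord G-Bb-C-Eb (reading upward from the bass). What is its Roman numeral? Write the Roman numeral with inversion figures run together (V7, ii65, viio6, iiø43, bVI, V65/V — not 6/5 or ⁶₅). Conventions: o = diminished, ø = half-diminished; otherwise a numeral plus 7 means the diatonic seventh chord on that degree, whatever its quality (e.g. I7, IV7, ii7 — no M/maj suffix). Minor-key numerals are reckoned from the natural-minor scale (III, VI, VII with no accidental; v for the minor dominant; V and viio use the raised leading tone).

v43

The pitches C-Eb-G-Bb form a minor seventh chord rooted on C.
C is scale degree 5 in F minor, and a minor seventh chord on that degree is written v7.
With G in the bass the chord is in second inversion, so the figured bass is 43.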